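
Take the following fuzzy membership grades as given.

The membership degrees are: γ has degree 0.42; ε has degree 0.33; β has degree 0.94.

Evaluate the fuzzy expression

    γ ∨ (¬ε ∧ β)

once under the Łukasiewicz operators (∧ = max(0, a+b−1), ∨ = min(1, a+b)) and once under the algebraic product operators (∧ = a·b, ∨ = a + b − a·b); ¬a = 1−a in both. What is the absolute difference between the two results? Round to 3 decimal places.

Under Łukasiewicz:
  ¬ε = 1 − 0.33 = 0.67
  ¬ε ∧ β = max(0, a+b−1) on (0.67, 0.94) = 0.61
  γ ∨ (¬ε ∧ β) = min(1, a+b) on (0.42, 0.61) = 1.00
  → value = 1.0000
Under algebraic product:
  ¬ε = 1 − 0.3300 = 0.6700
  ¬ε ∧ β = a·b on (0.6700, 0.9400) = 0.6298
  γ ∨ (¬ε ∧ β) = a + b − a·b on (0.4200, 0.6298) = 0.7853
  → value = 0.7853
|1.0000 − 0.7853| = 0.215

0.215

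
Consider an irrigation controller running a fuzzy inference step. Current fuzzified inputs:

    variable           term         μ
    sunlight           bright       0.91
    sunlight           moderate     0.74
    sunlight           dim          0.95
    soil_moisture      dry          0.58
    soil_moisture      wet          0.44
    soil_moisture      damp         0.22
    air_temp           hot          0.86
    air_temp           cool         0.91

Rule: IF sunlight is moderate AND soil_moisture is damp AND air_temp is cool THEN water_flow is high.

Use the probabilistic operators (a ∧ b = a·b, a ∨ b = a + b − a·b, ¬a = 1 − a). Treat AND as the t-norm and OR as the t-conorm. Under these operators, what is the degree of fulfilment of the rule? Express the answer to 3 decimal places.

firing strength: moderate=0.74, damp=0.22, cool=0.91; AND[a·b] → w = 0.1481

0.148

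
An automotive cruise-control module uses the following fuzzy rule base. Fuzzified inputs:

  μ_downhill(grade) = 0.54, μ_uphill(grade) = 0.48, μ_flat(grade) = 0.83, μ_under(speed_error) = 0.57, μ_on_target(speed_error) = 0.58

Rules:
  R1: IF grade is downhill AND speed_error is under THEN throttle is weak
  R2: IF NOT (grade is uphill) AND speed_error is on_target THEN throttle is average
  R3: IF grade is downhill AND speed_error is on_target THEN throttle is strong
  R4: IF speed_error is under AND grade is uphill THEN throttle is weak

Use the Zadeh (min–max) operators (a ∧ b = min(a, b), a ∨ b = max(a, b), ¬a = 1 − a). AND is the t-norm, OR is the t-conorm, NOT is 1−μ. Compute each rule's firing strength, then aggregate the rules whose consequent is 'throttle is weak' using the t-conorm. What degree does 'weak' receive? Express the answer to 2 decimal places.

R1: downhill=0.54, under=0.57; AND[min(a, b)] → w = 0.54
R2: ¬uphill=1−0.48=0.52, on_target=0.58; AND[min(a, b)] → w = 0.52
R3: downhill=0.54, on_target=0.58; AND[min(a, b)] → w = 0.54
R4: under=0.57, uphill=0.48; AND[min(a, b)] → w = 0.48
Rules with consequent 'weak': {R1, R4} → strengths 0.54, 0.48
Aggregate via t-conorm [max(a, b)]: 0.54

0.54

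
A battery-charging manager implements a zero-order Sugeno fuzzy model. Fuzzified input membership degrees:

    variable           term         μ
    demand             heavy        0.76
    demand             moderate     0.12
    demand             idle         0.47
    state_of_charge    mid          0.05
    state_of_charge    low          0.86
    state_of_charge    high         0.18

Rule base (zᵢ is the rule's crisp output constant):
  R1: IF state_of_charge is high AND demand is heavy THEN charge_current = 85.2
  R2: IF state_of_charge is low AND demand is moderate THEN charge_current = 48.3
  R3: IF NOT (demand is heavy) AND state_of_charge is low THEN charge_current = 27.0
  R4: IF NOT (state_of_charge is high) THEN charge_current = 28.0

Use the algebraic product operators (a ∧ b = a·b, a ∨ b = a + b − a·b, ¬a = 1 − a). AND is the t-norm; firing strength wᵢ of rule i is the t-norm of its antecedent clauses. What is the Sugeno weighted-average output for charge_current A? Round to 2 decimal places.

R1 (z=85.2): high=0.18, heavy=0.76; AND[a·b] → w = 0.1368
R2 (z=48.3): low=0.86, moderate=0.12; AND[a·b] → w = 0.1032
R3 (z=27.0): ¬heavy=1−0.76=0.24, low=0.86; AND[a·b] → w = 0.2064
R4 (z=28.0): ¬high=1−0.18=0.82 → w = 0.8200
Weighted average = (0.1368·85.2 + 0.1032·48.3 + 0.2064·27.0 + 0.8200·28.0) / (0.1368 + 0.1032 + 0.2064 + 0.8200)
  = 45.1727 / 1.2664 = 35.67

35.67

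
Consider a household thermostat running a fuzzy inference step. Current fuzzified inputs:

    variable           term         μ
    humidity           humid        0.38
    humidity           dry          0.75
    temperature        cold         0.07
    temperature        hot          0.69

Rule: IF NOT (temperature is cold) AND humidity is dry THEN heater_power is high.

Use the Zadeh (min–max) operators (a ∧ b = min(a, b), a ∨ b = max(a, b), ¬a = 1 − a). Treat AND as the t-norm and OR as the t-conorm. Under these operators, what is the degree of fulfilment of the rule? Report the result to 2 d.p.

firing strength: ¬cold=1−0.07=0.93, dry=0.75; AND[min(a, b)] → w = 0.75

0.75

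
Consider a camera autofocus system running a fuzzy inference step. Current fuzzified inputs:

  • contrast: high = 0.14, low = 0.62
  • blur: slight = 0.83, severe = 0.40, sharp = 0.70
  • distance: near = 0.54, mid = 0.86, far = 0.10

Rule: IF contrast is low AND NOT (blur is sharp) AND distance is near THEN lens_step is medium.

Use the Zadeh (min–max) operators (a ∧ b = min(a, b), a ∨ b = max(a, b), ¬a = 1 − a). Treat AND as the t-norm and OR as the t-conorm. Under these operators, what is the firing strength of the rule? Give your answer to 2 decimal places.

firing strength: low=0.62, ¬sharp=1−0.70=0.30, near=0.54; AND[min(a, b)] → w = 0.30

0.30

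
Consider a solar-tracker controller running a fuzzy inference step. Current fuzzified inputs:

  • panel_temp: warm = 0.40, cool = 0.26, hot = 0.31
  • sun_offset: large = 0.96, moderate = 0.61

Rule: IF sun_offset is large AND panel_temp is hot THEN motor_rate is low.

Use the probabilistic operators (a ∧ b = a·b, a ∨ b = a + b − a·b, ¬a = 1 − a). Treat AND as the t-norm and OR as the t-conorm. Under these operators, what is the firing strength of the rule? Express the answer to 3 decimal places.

firing strength: large=0.96, hot=0.31; AND[a·b] → w = 0.2976

0.298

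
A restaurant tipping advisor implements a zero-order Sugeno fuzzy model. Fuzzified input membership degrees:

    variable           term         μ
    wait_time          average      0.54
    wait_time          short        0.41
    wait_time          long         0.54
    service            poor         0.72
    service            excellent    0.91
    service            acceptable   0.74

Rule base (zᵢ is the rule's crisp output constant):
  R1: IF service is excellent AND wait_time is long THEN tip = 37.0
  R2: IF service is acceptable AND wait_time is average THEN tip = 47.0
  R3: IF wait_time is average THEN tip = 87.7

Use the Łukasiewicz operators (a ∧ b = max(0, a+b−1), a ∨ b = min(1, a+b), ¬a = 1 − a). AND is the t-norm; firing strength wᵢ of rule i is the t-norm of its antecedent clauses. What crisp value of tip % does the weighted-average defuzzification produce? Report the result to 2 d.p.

R1 (z=37.0): excellent=0.91, long=0.54; AND[max(0, a+b−1)] → w = 0.45
R2 (z=47.0): acceptable=0.74, average=0.54; AND[max(0, a+b−1)] → w = 0.28
R3 (z=87.7): average=0.54 → w = 0.54
Weighted average = (0.45·37.0 + 0.28·47.0 + 0.54·87.7) / (0.45 + 0.28 + 0.54)
  = 77.1680 / 1.2700 = 60.76

60.76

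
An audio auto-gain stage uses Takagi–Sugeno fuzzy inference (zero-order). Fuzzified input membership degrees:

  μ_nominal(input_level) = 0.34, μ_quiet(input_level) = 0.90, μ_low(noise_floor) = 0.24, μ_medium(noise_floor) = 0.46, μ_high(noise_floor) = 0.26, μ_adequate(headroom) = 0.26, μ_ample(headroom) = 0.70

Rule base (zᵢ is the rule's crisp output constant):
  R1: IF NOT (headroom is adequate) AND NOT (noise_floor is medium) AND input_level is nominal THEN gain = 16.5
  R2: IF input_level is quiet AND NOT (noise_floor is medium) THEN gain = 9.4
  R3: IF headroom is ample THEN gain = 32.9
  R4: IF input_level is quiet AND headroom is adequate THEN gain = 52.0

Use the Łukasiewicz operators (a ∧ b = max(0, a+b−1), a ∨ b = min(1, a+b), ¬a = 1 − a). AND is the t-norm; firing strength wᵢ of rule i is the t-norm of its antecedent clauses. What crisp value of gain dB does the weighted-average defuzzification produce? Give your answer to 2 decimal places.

27.30

R1 (z=16.5): ¬adequate=1−0.26=0.74, ¬medium=1−0.46=0.54, nominal=0.34; AND[max(0, a+b−1)] → w = 0.00
R2 (z=9.4): quiet=0.90, ¬medium=1−0.46=0.54; AND[max(0, a+b−1)] → w = 0.44
R3 (z=32.9): ample=0.70 → w = 0.70
R4 (z=52.0): quiet=0.90, adequate=0.26; AND[max(0, a+b−1)] → w = 0.16
Weighted average = (0.00·16.5 + 0.44·9.4 + 0.70·32.9 + 0.16·52.0) / (0.00 + 0.44 + 0.70 + 0.16)
  = 35.4860 / 1.3000 = 27.30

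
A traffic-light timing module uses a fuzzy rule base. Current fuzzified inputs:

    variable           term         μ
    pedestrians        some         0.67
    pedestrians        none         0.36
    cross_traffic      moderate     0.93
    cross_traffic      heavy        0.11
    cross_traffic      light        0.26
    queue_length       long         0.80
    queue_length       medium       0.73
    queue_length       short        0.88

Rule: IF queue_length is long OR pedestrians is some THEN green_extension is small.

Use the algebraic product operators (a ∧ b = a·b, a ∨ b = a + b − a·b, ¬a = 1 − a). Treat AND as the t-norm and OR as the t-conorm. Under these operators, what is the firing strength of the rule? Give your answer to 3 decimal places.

0.934

firing strength: long=0.80, some=0.67; OR[a + b − a·b] → w = 0.9340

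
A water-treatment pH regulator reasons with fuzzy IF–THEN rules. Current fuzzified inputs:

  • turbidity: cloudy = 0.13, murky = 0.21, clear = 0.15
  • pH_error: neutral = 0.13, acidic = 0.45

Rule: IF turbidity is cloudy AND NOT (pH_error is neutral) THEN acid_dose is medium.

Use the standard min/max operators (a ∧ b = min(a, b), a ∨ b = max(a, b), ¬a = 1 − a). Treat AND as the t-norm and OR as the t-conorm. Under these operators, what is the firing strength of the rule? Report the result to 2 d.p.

firing strength: cloudy=0.13, ¬neutral=1−0.13=0.87; AND[min(a, b)] → w = 0.13

0.13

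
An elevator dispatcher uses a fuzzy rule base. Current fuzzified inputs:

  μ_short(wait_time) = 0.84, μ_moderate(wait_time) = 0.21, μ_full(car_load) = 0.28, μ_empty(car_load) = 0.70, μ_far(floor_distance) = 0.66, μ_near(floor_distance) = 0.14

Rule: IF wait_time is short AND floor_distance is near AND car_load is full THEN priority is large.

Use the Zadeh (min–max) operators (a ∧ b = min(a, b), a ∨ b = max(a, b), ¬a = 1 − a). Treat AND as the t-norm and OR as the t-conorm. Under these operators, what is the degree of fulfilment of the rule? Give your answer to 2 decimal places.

0.14

firing strength: short=0.84, near=0.14, full=0.28; AND[min(a, b)] → w = 0.14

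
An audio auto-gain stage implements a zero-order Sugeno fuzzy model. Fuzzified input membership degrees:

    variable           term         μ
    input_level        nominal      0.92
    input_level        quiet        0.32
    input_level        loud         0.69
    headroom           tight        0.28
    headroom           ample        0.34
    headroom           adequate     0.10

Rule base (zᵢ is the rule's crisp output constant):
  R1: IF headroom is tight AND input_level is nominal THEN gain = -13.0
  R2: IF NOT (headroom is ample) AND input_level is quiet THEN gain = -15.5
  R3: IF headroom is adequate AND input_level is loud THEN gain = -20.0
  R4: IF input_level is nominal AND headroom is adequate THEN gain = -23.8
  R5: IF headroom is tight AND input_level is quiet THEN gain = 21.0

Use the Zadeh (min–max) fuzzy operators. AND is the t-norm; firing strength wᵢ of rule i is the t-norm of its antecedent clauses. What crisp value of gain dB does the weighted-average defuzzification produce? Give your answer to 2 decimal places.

-6.57

R1 (z=-13.0): tight=0.28, nominal=0.92; AND[min(a, b)] → w = 0.28
R2 (z=-15.5): ¬ample=1−0.34=0.66, quiet=0.32; AND[min(a, b)] → w = 0.32
R3 (z=-20.0): adequate=0.10, loud=0.69; AND[min(a, b)] → w = 0.10
R4 (z=-23.8): nominal=0.92, adequate=0.10; AND[min(a, b)] → w = 0.10
R5 (z=21.0): tight=0.28, quiet=0.32; AND[min(a, b)] → w = 0.28
Weighted average = (0.28·-13.0 + 0.32·-15.5 + 0.10·-20.0 + 0.10·-23.8 + 0.28·21.0) / (0.28 + 0.32 + 0.10 + 0.10 + 0.28)
  = -7.1000 / 1.0800 = -6.57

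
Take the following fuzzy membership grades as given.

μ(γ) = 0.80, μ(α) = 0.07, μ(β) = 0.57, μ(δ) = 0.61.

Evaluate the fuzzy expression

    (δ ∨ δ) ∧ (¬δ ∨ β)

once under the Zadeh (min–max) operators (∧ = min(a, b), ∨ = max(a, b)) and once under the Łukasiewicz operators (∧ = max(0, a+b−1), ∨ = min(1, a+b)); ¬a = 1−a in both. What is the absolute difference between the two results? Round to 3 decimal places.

0.390

Under Zadeh (min–max):
  δ ∨ δ = max(a, b) on (0.61, 0.61) = 0.61
  ¬δ = 1 − 0.61 = 0.39
  ¬δ ∨ β = max(a, b) on (0.39, 0.57) = 0.57
  (δ ∨ δ) ∧ (¬δ ∨ β) = min(a, b) on (0.61, 0.57) = 0.57
  → value = 0.5700
Under Łukasiewicz:
  δ ∨ δ = min(1, a+b) on (0.61, 0.61) = 1.00
  ¬δ = 1 − 0.61 = 0.39
  ¬δ ∨ β = min(1, a+b) on (0.39, 0.57) = 0.96
  (δ ∨ δ) ∧ (¬δ ∨ β) = max(0, a+b−1) on (1.00, 0.96) = 0.96
  → value = 0.9600
|0.5700 − 0.9600| = 0.390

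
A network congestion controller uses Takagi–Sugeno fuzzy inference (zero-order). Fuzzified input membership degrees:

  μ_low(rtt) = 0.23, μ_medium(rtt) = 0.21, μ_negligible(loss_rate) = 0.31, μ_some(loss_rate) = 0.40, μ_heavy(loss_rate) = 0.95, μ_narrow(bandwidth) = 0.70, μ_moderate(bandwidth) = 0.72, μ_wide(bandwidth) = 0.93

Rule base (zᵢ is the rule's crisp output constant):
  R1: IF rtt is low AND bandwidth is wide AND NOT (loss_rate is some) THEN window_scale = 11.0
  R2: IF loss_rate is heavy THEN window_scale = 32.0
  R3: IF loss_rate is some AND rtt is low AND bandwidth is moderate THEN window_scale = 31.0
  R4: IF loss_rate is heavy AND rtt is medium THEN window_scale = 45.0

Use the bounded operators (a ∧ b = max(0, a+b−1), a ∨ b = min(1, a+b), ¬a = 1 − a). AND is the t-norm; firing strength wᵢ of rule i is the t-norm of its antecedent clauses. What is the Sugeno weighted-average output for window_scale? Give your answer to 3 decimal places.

R1 (z=11.0): low=0.23, wide=0.93, ¬some=1−0.40=0.60; AND[max(0, a+b−1)] → w = 0.00
R2 (z=32.0): heavy=0.95 → w = 0.95
R3 (z=31.0): some=0.40, low=0.23, moderate=0.72; AND[max(0, a+b−1)] → w = 0.00
R4 (z=45.0): heavy=0.95, medium=0.21; AND[max(0, a+b−1)] → w = 0.16
Weighted average = (0.00·11.0 + 0.95·32.0 + 0.00·31.0 + 0.16·45.0) / (0.00 + 0.95 + 0.00 + 0.16)
  = 37.6000 / 1.1100 = 33.874

33.874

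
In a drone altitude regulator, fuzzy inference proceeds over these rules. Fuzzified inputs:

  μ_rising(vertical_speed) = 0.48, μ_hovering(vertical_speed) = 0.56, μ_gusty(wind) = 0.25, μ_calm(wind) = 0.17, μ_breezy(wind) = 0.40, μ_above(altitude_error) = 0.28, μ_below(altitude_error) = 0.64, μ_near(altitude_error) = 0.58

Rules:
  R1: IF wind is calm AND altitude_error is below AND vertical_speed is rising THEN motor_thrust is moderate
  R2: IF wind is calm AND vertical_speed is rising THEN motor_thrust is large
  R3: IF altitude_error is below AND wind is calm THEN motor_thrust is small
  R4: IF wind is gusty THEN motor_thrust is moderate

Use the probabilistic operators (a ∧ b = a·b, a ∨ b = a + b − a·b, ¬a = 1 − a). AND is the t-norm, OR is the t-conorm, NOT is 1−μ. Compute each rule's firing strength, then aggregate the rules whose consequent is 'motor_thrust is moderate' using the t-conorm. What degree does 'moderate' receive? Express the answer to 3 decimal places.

R1: calm=0.17, below=0.64, rising=0.48; AND[a·b] → w = 0.0522
R2: calm=0.17, rising=0.48; AND[a·b] → w = 0.0816
R3: below=0.64, calm=0.17; AND[a·b] → w = 0.1088
R4: gusty=0.25 → w = 0.2500
Rules with consequent 'moderate': {R1, R4} → strengths 0.0522, 0.2500
Aggregate via t-conorm [a + b − a·b]: 0.2892

0.289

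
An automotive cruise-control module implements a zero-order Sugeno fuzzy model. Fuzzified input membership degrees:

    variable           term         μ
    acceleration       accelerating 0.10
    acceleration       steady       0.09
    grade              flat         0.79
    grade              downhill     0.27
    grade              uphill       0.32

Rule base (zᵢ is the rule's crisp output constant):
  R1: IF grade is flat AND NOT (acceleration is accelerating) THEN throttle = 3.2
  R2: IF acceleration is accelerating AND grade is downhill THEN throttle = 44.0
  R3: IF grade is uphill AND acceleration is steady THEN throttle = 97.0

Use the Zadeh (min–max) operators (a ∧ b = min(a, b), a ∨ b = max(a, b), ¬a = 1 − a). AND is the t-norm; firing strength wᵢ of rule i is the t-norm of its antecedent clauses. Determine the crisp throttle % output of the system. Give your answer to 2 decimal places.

R1 (z=3.2): flat=0.79, ¬accelerating=1−0.10=0.90; AND[min(a, b)] → w = 0.79
R2 (z=44.0): accelerating=0.10, downhill=0.27; AND[min(a, b)] → w = 0.10
R3 (z=97.0): uphill=0.32, steady=0.09; AND[min(a, b)] → w = 0.09
Weighted average = (0.79·3.2 + 0.10·44.0 + 0.09·97.0) / (0.79 + 0.10 + 0.09)
  = 15.6580 / 0.9800 = 15.98

15.98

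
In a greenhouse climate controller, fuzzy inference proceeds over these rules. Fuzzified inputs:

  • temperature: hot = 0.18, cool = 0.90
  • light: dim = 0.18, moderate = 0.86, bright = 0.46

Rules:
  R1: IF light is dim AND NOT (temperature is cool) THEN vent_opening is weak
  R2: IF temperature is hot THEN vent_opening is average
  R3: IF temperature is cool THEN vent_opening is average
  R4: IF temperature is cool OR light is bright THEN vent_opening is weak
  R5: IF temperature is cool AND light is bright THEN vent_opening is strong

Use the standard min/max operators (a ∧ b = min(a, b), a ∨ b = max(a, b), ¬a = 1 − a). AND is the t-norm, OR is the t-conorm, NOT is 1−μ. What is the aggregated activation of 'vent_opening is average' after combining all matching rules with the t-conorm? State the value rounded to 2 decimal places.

0.90

R1: dim=0.18, ¬cool=1−0.90=0.10; AND[min(a, b)] → w = 0.10
R2: hot=0.18 → w = 0.18
R3: cool=0.90 → w = 0.90
R4: cool=0.90, bright=0.46; OR[max(a, b)] → w = 0.90
R5: cool=0.90, bright=0.46; AND[min(a, b)] → w = 0.46
Rules with consequent 'average': {R2, R3} → strengths 0.18, 0.90
Aggregate via t-conorm [max(a, b)]: 0.90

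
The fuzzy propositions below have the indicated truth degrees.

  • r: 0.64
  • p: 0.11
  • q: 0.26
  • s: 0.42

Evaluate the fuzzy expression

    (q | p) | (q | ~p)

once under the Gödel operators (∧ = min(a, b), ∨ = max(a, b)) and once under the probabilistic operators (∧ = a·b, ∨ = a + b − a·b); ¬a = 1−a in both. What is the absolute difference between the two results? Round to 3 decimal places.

0.056

Under Gödel:
  q | p = max(a, b) on (0.26, 0.11) = 0.26
  ~p = 1 − 0.11 = 0.89
  q | ~p = max(a, b) on (0.26, 0.89) = 0.89
  (q | p) | (q | ~p) = max(a, b) on (0.26, 0.89) = 0.89
  → value = 0.8900
Under probabilistic:
  q | p = a + b − a·b on (0.2600, 0.1100) = 0.3414
  ~p = 1 − 0.1100 = 0.8900
  q | ~p = a + b − a·b on (0.2600, 0.8900) = 0.9186
  (q | p) | (q | ~p) = a + b − a·b on (0.3414, 0.9186) = 0.9464
  → value = 0.9464
|0.8900 − 0.9464| = 0.056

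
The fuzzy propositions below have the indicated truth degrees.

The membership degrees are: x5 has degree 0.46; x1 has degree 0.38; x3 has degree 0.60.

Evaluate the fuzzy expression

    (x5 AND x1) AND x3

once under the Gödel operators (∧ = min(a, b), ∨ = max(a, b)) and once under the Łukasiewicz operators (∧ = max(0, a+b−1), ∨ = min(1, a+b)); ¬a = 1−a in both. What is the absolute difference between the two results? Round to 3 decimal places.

0.380

Under Gödel:
  x5 AND x1 = min(a, b) on (0.46, 0.38) = 0.38
  (x5 AND x1) AND x3 = min(a, b) on (0.38, 0.60) = 0.38
  → value = 0.3800
Under Łukasiewicz:
  x5 AND x1 = max(0, a+b−1) on (0.46, 0.38) = 0.00
  (x5 AND x1) AND x3 = max(0, a+b−1) on (0.00, 0.60) = 0.00
  → value = 0.0000
|0.3800 − 0.0000| = 0.380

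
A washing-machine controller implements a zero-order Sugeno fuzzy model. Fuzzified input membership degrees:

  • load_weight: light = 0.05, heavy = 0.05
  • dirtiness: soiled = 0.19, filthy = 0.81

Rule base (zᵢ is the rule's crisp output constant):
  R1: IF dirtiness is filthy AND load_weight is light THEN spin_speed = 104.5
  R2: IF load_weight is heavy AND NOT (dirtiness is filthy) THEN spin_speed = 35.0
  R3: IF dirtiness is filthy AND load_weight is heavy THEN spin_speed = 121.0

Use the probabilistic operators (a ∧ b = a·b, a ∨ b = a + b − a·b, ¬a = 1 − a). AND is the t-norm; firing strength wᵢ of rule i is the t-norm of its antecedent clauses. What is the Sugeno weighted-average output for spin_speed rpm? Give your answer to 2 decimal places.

R1 (z=104.5): filthy=0.81, light=0.05; AND[a·b] → w = 0.0405
R2 (z=35.0): heavy=0.05, ¬filthy=1−0.81=0.19; AND[a·b] → w = 0.0095
R3 (z=121.0): filthy=0.81, heavy=0.05; AND[a·b] → w = 0.0405
Weighted average = (0.0405·104.5 + 0.0095·35.0 + 0.0405·121.0) / (0.0405 + 0.0095 + 0.0405)
  = 9.4653 / 0.0905 = 104.59

104.59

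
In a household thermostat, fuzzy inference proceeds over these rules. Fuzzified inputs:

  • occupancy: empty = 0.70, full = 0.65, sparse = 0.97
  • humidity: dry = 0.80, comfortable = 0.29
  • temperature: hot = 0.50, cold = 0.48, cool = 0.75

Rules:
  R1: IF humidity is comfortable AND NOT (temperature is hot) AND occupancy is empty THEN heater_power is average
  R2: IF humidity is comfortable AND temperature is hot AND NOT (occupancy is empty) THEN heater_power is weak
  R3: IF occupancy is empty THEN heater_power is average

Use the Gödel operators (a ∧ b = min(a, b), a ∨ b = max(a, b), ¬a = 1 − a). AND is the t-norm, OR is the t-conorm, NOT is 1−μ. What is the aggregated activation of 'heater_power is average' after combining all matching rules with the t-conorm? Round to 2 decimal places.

R1: comfortable=0.29, ¬hot=1−0.50=0.50, empty=0.70; AND[min(a, b)] → w = 0.29
R2: comfortable=0.29, hot=0.50, ¬empty=1−0.70=0.30; AND[min(a, b)] → w = 0.29
R3: empty=0.70 → w = 0.70
Rules with consequent 'average': {R1, R3} → strengths 0.29, 0.70
Aggregate via t-conorm [max(a, b)]: 0.70

0.70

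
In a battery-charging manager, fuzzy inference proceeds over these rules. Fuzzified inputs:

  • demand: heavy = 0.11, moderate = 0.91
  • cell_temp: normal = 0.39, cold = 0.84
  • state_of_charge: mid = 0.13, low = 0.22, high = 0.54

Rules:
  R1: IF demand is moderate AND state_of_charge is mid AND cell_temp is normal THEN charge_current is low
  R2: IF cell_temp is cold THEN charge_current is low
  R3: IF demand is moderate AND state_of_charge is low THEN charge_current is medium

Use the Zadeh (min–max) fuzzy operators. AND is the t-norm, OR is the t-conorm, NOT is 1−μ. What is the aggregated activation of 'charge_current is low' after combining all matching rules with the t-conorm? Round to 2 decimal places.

0.84

R1: moderate=0.91, mid=0.13, normal=0.39; AND[min(a, b)] → w = 0.13
R2: cold=0.84 → w = 0.84
R3: moderate=0.91, low=0.22; AND[min(a, b)] → w = 0.22
Rules with consequent 'low': {R1, R2} → strengths 0.13, 0.84
Aggregate via t-conorm [max(a, b)]: 0.84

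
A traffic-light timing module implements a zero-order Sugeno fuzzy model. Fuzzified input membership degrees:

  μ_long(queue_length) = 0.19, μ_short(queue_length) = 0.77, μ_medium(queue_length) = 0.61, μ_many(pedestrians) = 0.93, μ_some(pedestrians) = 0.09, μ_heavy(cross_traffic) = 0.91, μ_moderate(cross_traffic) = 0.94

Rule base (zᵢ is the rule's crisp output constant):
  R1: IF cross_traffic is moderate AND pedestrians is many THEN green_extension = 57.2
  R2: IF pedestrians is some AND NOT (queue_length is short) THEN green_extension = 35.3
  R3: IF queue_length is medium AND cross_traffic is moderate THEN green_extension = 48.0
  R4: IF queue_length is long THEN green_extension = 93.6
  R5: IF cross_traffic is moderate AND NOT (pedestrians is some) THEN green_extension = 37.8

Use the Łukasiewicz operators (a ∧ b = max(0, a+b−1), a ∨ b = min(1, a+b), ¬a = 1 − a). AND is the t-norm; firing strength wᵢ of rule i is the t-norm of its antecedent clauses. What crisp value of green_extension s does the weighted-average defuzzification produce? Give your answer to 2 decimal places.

51.25

R1 (z=57.2): moderate=0.94, many=0.93; AND[max(0, a+b−1)] → w = 0.87
R2 (z=35.3): some=0.09, ¬short=1−0.77=0.23; AND[max(0, a+b−1)] → w = 0.00
R3 (z=48.0): medium=0.61, moderate=0.94; AND[max(0, a+b−1)] → w = 0.55
R4 (z=93.6): long=0.19 → w = 0.19
R5 (z=37.8): moderate=0.94, ¬some=1−0.09=0.91; AND[max(0, a+b−1)] → w = 0.85
Weighted average = (0.87·57.2 + 0.00·35.3 + 0.55·48.0 + 0.19·93.6 + 0.85·37.8) / (0.87 + 0.00 + 0.55 + 0.19 + 0.85)
  = 126.0780 / 2.4600 = 51.25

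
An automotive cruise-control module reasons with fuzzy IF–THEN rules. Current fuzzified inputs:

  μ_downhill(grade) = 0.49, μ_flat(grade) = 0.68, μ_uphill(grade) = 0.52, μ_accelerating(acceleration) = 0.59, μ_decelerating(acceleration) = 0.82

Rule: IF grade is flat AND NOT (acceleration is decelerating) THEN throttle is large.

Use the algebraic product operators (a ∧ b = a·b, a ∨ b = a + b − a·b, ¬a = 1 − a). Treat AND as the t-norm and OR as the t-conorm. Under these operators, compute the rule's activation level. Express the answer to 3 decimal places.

firing strength: flat=0.68, ¬decelerating=1−0.82=0.18; AND[a·b] → w = 0.1224

0.122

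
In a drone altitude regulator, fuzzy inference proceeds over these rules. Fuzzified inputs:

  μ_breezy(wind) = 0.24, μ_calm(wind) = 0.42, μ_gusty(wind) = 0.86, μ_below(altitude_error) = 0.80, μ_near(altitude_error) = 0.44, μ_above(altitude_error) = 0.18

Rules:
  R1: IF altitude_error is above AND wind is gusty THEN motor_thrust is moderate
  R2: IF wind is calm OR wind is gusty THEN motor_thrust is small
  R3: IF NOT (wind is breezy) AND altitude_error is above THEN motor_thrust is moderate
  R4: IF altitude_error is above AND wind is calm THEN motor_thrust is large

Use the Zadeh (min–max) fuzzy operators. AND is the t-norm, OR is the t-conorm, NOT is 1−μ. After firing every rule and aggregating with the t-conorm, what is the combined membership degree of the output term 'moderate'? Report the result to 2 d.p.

R1: above=0.18, gusty=0.86; AND[min(a, b)] → w = 0.18
R2: calm=0.42, gusty=0.86; OR[max(a, b)] → w = 0.86
R3: ¬breezy=1−0.24=0.76, above=0.18; AND[min(a, b)] → w = 0.18
R4: above=0.18, calm=0.42; AND[min(a, b)] → w = 0.18
Rules with consequent 'moderate': {R1, R3} → strengths 0.18, 0.18
Aggregate via t-conorm [max(a, b)]: 0.18

0.18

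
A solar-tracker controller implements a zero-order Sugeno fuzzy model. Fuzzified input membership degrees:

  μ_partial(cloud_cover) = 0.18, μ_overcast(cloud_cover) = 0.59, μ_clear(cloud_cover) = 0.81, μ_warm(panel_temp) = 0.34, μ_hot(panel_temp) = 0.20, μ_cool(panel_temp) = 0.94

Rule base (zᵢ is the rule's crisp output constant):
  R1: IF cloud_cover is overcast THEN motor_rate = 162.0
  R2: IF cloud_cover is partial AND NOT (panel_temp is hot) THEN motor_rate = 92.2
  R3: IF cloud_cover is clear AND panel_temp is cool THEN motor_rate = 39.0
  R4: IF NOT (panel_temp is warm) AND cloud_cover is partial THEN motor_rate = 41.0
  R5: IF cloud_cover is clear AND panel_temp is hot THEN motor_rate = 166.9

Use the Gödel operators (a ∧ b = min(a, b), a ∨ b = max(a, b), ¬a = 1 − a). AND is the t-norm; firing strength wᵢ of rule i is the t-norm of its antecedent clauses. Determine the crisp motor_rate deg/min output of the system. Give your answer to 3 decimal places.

R1 (z=162.0): overcast=0.59 → w = 0.59
R2 (z=92.2): partial=0.18, ¬hot=1−0.20=0.80; AND[min(a, b)] → w = 0.18
R3 (z=39.0): clear=0.81, cool=0.94; AND[min(a, b)] → w = 0.81
R4 (z=41.0): ¬warm=1−0.34=0.66, partial=0.18; AND[min(a, b)] → w = 0.18
R5 (z=166.9): clear=0.81, hot=0.20; AND[min(a, b)] → w = 0.20
Weighted average = (0.59·162.0 + 0.18·92.2 + 0.81·39.0 + 0.18·41.0 + 0.20·166.9) / (0.59 + 0.18 + 0.81 + 0.18 + 0.20)
  = 184.5260 / 1.9600 = 94.146

94.146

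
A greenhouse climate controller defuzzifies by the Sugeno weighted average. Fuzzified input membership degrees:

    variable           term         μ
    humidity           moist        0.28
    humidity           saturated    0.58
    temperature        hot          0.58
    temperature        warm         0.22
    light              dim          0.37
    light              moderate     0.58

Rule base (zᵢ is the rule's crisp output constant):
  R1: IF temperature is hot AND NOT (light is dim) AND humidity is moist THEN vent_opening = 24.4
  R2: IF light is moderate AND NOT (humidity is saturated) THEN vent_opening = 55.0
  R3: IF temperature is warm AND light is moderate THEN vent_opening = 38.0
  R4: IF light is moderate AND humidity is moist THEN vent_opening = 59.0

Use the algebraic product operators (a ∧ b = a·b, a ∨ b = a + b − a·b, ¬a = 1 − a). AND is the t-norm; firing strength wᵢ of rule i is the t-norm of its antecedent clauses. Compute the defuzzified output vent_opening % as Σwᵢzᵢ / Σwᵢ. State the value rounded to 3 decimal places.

47.687

R1 (z=24.4): hot=0.58, ¬dim=1−0.37=0.63, moist=0.28; AND[a·b] → w = 0.1023
R2 (z=55.0): moderate=0.58, ¬saturated=1−0.58=0.42; AND[a·b] → w = 0.2436
R3 (z=38.0): warm=0.22, moderate=0.58; AND[a·b] → w = 0.1276
R4 (z=59.0): moderate=0.58, moist=0.28; AND[a·b] → w = 0.1624
Weighted average = (0.1023·24.4 + 0.2436·55.0 + 0.1276·38.0 + 0.1624·59.0) / (0.1023 + 0.2436 + 0.1276 + 0.1624)
  = 30.3248 / 0.6359 = 47.687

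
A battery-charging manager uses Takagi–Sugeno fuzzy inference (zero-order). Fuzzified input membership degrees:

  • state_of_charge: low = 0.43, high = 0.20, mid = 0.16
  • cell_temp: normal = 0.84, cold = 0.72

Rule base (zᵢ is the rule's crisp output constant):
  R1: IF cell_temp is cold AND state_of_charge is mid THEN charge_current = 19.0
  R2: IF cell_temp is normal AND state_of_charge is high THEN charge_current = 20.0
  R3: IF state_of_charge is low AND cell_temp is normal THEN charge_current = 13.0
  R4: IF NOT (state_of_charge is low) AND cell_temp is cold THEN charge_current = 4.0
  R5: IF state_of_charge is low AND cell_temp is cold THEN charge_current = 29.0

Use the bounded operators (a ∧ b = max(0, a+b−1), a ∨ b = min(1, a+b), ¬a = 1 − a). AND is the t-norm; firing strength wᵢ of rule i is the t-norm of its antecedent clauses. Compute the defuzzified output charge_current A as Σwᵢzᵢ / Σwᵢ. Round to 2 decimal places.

R1 (z=19.0): cold=0.72, mid=0.16; AND[max(0, a+b−1)] → w = 0.00
R2 (z=20.0): normal=0.84, high=0.20; AND[max(0, a+b−1)] → w = 0.04
R3 (z=13.0): low=0.43, normal=0.84; AND[max(0, a+b−1)] → w = 0.27
R4 (z=4.0): ¬low=1−0.43=0.57, cold=0.72; AND[max(0, a+b−1)] → w = 0.29
R5 (z=29.0): low=0.43, cold=0.72; AND[max(0, a+b−1)] → w = 0.15
Weighted average = (0.00·19.0 + 0.04·20.0 + 0.27·13.0 + 0.29·4.0 + 0.15·29.0) / (0.00 + 0.04 + 0.27 + 0.29 + 0.15)
  = 9.8200 / 0.7500 = 13.09

13.09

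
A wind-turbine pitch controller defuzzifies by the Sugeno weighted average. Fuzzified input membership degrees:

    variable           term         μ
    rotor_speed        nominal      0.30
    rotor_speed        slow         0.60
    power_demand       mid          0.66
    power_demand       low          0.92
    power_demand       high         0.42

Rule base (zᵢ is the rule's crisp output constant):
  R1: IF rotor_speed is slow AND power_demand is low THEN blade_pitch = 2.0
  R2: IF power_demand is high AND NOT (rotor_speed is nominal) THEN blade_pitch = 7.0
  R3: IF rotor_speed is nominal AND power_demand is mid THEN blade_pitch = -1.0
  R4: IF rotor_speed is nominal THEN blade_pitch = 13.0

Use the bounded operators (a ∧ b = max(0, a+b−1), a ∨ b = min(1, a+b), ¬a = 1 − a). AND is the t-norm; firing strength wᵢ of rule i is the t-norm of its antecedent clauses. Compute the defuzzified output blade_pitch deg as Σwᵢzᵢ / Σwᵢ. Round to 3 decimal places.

6.149

R1 (z=2.0): slow=0.60, low=0.92; AND[max(0, a+b−1)] → w = 0.52
R2 (z=7.0): high=0.42, ¬nominal=1−0.30=0.70; AND[max(0, a+b−1)] → w = 0.12
R3 (z=-1.0): nominal=0.30, mid=0.66; AND[max(0, a+b−1)] → w = 0.00
R4 (z=13.0): nominal=0.30 → w = 0.30
Weighted average = (0.52·2.0 + 0.12·7.0 + 0.00·-1.0 + 0.30·13.0) / (0.52 + 0.12 + 0.00 + 0.30)
  = 5.7800 / 0.9400 = 6.149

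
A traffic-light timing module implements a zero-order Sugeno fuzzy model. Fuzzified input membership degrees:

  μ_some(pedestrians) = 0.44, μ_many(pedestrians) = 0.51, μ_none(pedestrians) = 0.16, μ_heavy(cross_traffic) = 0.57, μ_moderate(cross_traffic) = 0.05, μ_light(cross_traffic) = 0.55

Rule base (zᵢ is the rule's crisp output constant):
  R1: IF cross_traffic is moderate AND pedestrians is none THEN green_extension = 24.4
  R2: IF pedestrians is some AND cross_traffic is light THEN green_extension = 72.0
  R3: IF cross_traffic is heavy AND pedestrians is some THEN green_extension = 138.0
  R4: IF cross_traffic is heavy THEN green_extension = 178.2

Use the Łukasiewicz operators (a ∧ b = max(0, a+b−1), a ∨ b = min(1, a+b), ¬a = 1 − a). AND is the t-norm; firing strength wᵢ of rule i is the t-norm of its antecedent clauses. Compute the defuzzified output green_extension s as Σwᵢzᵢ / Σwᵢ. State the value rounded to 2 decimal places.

177.51

R1 (z=24.4): moderate=0.05, none=0.16; AND[max(0, a+b−1)] → w = 0.00
R2 (z=72.0): some=0.44, light=0.55; AND[max(0, a+b−1)] → w = 0.00
R3 (z=138.0): heavy=0.57, some=0.44; AND[max(0, a+b−1)] → w = 0.01
R4 (z=178.2): heavy=0.57 → w = 0.57
Weighted average = (0.00·24.4 + 0.00·72.0 + 0.01·138.0 + 0.57·178.2) / (0.00 + 0.00 + 0.01 + 0.57)
  = 102.9540 / 0.5800 = 177.51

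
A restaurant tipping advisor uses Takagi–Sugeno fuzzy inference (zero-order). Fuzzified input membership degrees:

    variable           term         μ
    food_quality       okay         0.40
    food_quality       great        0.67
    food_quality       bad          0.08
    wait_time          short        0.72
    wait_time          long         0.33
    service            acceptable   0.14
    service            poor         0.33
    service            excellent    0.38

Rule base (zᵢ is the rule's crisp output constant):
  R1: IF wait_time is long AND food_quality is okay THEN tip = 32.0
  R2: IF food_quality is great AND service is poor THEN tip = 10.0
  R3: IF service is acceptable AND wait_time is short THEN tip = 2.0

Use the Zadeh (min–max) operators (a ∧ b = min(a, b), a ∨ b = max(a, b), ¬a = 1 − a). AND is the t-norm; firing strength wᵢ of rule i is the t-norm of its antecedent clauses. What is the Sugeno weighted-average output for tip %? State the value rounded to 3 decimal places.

17.675

R1 (z=32.0): long=0.33, okay=0.40; AND[min(a, b)] → w = 0.33
R2 (z=10.0): great=0.67, poor=0.33; AND[min(a, b)] → w = 0.33
R3 (z=2.0): acceptable=0.14, short=0.72; AND[min(a, b)] → w = 0.14
Weighted average = (0.33·32.0 + 0.33·10.0 + 0.14·2.0) / (0.33 + 0.33 + 0.14)
  = 14.1400 / 0.8000 = 17.675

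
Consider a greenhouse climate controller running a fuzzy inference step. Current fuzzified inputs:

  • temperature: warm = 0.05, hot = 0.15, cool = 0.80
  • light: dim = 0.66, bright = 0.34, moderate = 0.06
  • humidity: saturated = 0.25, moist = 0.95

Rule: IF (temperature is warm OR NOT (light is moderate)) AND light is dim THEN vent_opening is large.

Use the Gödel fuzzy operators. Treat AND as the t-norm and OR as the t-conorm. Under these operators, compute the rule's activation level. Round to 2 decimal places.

0.66

firing strength: (warm=0.05 OR ¬moderate=1−0.06=0.94) = 0.94; AND[min(a, b)] with dim=0.66 → w = 0.66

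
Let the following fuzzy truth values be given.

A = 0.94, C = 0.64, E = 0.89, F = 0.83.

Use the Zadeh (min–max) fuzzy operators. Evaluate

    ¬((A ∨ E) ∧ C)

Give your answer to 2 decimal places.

A ∨ E = max(a, b) on (0.94, 0.89) = 0.94
(A ∨ E) ∧ C = min(a, b) on (0.94, 0.64) = 0.64
¬((A ∨ E) ∧ C) = 1 − 0.64 = 0.36

0.36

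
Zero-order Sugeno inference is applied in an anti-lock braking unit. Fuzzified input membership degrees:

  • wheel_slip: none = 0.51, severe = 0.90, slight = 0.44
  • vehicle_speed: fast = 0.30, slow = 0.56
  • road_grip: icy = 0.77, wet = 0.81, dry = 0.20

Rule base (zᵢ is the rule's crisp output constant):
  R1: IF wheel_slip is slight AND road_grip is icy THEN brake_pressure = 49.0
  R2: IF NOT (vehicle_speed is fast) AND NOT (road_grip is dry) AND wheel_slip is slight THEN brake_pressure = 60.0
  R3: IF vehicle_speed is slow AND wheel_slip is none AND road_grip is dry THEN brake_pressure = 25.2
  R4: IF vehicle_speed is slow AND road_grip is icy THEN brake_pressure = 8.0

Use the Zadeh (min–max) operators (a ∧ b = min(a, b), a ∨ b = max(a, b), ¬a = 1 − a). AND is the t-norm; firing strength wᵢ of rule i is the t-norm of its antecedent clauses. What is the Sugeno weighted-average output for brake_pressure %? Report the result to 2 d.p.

35.05

R1 (z=49.0): slight=0.44, icy=0.77; AND[min(a, b)] → w = 0.44
R2 (z=60.0): ¬fast=1−0.30=0.70, ¬dry=1−0.20=0.80, slight=0.44; AND[min(a, b)] → w = 0.44
R3 (z=25.2): slow=0.56, none=0.51, dry=0.20; AND[min(a, b)] → w = 0.20
R4 (z=8.0): slow=0.56, icy=0.77; AND[min(a, b)] → w = 0.56
Weighted average = (0.44·49.0 + 0.44·60.0 + 0.20·25.2 + 0.56·8.0) / (0.44 + 0.44 + 0.20 + 0.56)
  = 57.4800 / 1.6400 = 35.05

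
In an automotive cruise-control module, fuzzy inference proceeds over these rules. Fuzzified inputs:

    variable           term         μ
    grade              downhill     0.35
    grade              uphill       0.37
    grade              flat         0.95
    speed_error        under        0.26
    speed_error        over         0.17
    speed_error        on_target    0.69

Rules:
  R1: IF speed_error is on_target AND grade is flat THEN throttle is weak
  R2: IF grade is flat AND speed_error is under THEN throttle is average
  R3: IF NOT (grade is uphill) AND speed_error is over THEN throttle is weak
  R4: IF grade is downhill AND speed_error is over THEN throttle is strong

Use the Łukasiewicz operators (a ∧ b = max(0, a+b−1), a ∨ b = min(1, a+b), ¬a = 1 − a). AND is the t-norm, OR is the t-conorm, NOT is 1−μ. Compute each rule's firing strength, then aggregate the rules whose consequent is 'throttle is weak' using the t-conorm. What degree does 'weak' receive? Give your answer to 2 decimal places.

R1: on_target=0.69, flat=0.95; AND[max(0, a+b−1)] → w = 0.64
R2: flat=0.95, under=0.26; AND[max(0, a+b−1)] → w = 0.21
R3: ¬uphill=1−0.37=0.63, over=0.17; AND[max(0, a+b−1)] → w = 0.00
R4: downhill=0.35, over=0.17; AND[max(0, a+b−1)] → w = 0.00
Rules with consequent 'weak': {R1, R3} → strengths 0.64, 0.00
Aggregate via t-conorm [min(1, a+b)]: 0.64

0.64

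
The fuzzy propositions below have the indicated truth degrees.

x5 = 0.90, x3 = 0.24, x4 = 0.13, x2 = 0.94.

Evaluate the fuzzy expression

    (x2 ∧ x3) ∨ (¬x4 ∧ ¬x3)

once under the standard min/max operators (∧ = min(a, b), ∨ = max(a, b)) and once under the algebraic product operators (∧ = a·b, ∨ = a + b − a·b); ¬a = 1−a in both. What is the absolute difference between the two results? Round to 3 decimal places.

0.022

Under standard min/max:
  x2 ∧ x3 = min(a, b) on (0.94, 0.24) = 0.24
  ¬x4 = 1 − 0.13 = 0.87
  ¬x3 = 1 − 0.24 = 0.76
  ¬x4 ∧ ¬x3 = min(a, b) on (0.87, 0.76) = 0.76
  (x2 ∧ x3) ∨ (¬x4 ∧ ¬x3) = max(a, b) on (0.24, 0.76) = 0.76
  → value = 0.7600
Under algebraic product:
  x2 ∧ x3 = a·b on (0.9400, 0.2400) = 0.2256
  ¬x4 = 1 − 0.1300 = 0.8700
  ¬x3 = 1 − 0.2400 = 0.7600
  ¬x4 ∧ ¬x3 = a·b on (0.8700, 0.7600) = 0.6612
  (x2 ∧ x3) ∨ (¬x4 ∧ ¬x3) = a + b − a·b on (0.2256, 0.6612) = 0.7376
  → value = 0.7376
|0.7600 − 0.7376| = 0.022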